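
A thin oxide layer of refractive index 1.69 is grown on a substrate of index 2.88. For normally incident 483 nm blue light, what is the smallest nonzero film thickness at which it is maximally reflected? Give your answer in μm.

Ray reflecting at the top interface goes from n = 1.0 toward n = 1.69: a half-wave phase shift.
Ray reflecting at the bottom interface goes from n = 1.69 toward n = 2.88: a half-wave phase shift.
Zero or two π shifts → no net half-wave offset.
So the condition for constructive reflection is 2 n t = m λ.
The smallest nonzero thickness corresponds to m = 1: t = m λ / (2 n) = 1.00 × 483 / (2 × 1.69) = 143 nm.

0.143 μm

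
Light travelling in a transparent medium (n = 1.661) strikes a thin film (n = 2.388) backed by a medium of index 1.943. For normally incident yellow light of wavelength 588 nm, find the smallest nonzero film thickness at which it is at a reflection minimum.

Top surface (1.661 → 2.388): reflection off a higher-index medium gives a half-wave phase shift.
Bottom surface (2.388 → 1.943): reflection off a lower-index medium gives no phase shift.
The two reflections differ by half a wavelength.
For minimum reflection here: 2 n t = m λ.
Minimum nonzero at m = 1: t = λ / (2 n) = 588 / (2 × 2.388) = 123 nm.

123 nm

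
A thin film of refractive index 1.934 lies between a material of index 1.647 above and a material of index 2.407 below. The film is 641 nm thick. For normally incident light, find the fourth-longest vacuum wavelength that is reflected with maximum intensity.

620 nm

Ray reflecting at the top interface goes from n = 1.647 toward n = 1.934: a half-wave phase shift.
Bottom surface (1.934 → 2.407): reflection off a higher-index medium gives a half-wave phase shift.
Zero or two π shifts → no net half-wave offset.
So the condition for constructive reflection is 2 n t = m λ.
λ = 2 n t / m. The fourth-longest wavelength is m = 4: λ = 2 × 1.934 × 641 / 4.00 = 620 nm.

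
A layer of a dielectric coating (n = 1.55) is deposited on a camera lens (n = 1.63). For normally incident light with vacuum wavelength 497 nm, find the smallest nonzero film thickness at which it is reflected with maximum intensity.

At the upper boundary (n = 1.0 to n = 1.55) the reflected ray undergoes a half-wave phase shift.
Bottom surface (1.55 → 1.63): reflection off a higher-index medium gives a half-wave phase shift.
Net: no relative phase inversion (both shifts match).
So the condition for constructive reflection is 2 n t = m λ.
Minimum nonzero at m = 1: t = λ / (2 n) = 497 / (2 × 1.55) = 160 nm.

160 nm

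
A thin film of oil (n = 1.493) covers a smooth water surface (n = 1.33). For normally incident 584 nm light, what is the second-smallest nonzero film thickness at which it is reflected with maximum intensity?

Top surface (1.0 → 1.493): reflection off a higher-index medium gives a half-wave phase shift.
Bottom surface (1.493 → 1.33): reflection off a lower-index medium gives no phase shift.
Exactly one π shift → a net half-wave offset.
For strong reflection here: 2 n t = (m + ½) λ.
The second-smallest nonzero thickness corresponds to m = 1: t = (m + ½) λ / (2 n) = 1.50 × 584 / (2 × 1.493) = 293 nm.

293 nm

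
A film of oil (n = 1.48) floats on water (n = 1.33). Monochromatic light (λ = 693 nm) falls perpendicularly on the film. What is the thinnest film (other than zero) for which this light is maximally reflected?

Ray reflecting at the top interface goes from n = 1.0 toward n = 1.48: a half-wave phase shift.
Bottom surface (1.48 → 1.33): reflection off a lower-index medium gives no phase shift.
Net: one phase inversion between the two reflected rays.
So the condition for constructive reflection is 2 n t = (m + ½) λ.
Minimum at m = 0: t = λ / (4 n) = 693 / (4 × 1.48) = 117 nm.

117 nm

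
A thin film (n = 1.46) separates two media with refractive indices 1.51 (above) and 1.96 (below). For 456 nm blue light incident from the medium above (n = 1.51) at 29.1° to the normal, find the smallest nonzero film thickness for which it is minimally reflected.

181 nm

At the upper boundary (n = 1.51 to n = 1.46) the reflected ray undergoes no phase shift.
Bottom surface (1.46 → 1.96): reflection off a higher-index medium gives a half-wave phase shift.
The two reflections differ by half a wavelength.
So the condition for destructive reflection is 2 n t cos θ_r = m λ.
Snell's law: 1.51 sin 29.1° = 1.46 sin θ_r → sin θ_r = 0.503, cos θ_r = 0.864.
Minimum nonzero at m = 1: t = λ / (2 n cos θ_r) = 456 / (2 × 1.46 × 0.864) = 181 nm.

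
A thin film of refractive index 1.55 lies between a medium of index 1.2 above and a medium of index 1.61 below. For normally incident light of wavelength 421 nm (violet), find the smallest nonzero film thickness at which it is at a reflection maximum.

136 nm

Ray reflecting at the top interface goes from n = 1.2 toward n = 1.55: a half-wave phase shift.
At the lower boundary (n = 1.55 to n = 1.61) the reflected ray undergoes a half-wave phase shift.
Net: no relative phase inversion (both shifts match).
For bright reflection here: 2 n t = m λ.
Minimum nonzero at m = 1: t = λ / (2 n) = 421 / (2 × 1.55) = 136 nm.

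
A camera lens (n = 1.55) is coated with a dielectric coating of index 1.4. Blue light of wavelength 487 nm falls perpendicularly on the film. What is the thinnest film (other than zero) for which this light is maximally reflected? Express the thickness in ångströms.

Ray reflecting at the top interface goes from n = 1.0 toward n = 1.4: a half-wave phase shift.
Bottom surface (1.4 → 1.55): reflection off a higher-index medium gives a half-wave phase shift.
The two reflections carry the same phase change, so no net offset.
So the condition for constructive reflection is 2 n t = m λ.
Minimum nonzero at m = 1: t = λ / (2 n) = 487 / (2 × 1.4) = 174 nm.

1739 Å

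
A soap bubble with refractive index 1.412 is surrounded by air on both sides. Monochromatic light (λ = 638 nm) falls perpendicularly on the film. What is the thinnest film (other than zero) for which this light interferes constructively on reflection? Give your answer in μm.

Ray reflecting at the top interface goes from n = 1.0 toward n = 1.412: a half-wave phase shift.
At the lower boundary (n = 1.412 to n = 1.0) the reflected ray undergoes no phase shift.
Net: one phase inversion between the two reflected rays.
So the condition for constructive reflection is 2 n t = (m + ½) λ.
Minimum at m = 0: t = λ / (4 n) = 638 / (4 × 1.412) = 113 nm.

0.113 μm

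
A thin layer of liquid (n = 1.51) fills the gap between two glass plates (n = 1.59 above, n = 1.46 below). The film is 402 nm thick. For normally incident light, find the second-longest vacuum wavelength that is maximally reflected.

Top surface (1.59 → 1.51): reflection off a lower-index medium gives no phase shift.
At the lower boundary (n = 1.51 to n = 1.46) the reflected ray undergoes no phase shift.
The two reflections carry the same phase change, so no net offset.
So the condition for constructive reflection is 2 n t = m λ.
λ = 2 n t / m. The second-longest wavelength is m = 2: λ = 2 × 1.51 × 402 / 2.00 = 607 nm.

607 nm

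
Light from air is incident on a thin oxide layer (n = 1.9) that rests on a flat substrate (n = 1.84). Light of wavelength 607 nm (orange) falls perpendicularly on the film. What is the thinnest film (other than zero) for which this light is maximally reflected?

79.9 nm

Ray reflecting at the top interface goes from n = 1.0 toward n = 1.9: a half-wave phase shift.
Bottom surface (1.9 → 1.84): reflection off a lower-index medium gives no phase shift.
Net: one phase inversion between the two reflected rays.
With one net inversion, constructive interference in reflection requires 2 n t = (m + ½) λ.
Minimum at m = 0: t = λ / (4 n) = 607 / (4 × 1.9) = 79.9 nm.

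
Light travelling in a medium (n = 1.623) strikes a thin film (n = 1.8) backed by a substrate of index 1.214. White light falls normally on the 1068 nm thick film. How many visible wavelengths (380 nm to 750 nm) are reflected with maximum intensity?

At the upper boundary (n = 1.623 to n = 1.8) the reflected ray undergoes a half-wave phase shift.
Bottom surface (1.8 → 1.214): reflection off a lower-index medium gives no phase shift.
Net: one phase inversion between the two reflected rays.
So the condition for constructive reflection is 2 n t = (m + ½) λ.
λ = 2 n t / (m + ½) = 3845 / (m + ½) nm.
m=4: 854 nm (IR); m=5: 699 nm (visible); m=6: 592 nm (visible); m=7: 513 nm (visible); m=8: 452 nm (visible); m=9: 405 nm (visible); m=10: 366 nm (UV).

5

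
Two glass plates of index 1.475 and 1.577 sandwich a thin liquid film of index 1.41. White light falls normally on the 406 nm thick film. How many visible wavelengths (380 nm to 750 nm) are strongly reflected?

Ray reflecting at the top interface goes from n = 1.475 toward n = 1.41: no phase shift.
At the lower boundary (n = 1.41 to n = 1.577) the reflected ray undergoes a half-wave phase shift.
Net: one phase inversion between the two reflected rays.
With one net inversion, constructive interference in reflection requires 2 n t = (m + ½) λ.
λ = 2 n t / (m + ½) = 1145 / (m + ½) nm.
m=1: 763 nm (IR); m=2: 458 nm (visible); m=3: 327 nm (UV).

1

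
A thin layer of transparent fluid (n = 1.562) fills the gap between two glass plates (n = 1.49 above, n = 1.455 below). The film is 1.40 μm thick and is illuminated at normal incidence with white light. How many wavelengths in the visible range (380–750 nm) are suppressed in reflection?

6

At the upper boundary (n = 1.49 to n = 1.562) the reflected ray undergoes a half-wave phase shift.
Bottom surface (1.562 → 1.455): reflection off a lower-index medium gives no phase shift.
Exactly one π shift → a net half-wave offset.
So the condition for destructive reflection is 2 n t = m λ.
λ = 2 n t / m = 4374 / m nm.
m=5: 875 nm (IR); m=6: 729 nm (visible); m=7: 625 nm (visible); m=8: 547 nm (visible); m=9: 486 nm (visible); m=10: 437 nm (visible); m=11: 398 nm (visible); m=12: 364 nm (UV).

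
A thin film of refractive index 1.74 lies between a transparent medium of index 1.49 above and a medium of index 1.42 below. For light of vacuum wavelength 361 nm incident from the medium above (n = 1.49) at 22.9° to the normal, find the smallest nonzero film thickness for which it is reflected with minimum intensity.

At the upper boundary (n = 1.49 to n = 1.74) the reflected ray undergoes a half-wave phase shift.
Ray reflecting at the bottom interface goes from n = 1.74 toward n = 1.42: no phase shift.
Exactly one π shift → a net half-wave offset.
So the condition for destructive reflection is 2 n t cos θ_r = m λ.
Snell's law: 1.49 sin 22.9° = 1.74 sin θ_r → sin θ_r = 0.333, cos θ_r = 0.943.
Minimum nonzero at m = 1: t = λ / (2 n cos θ_r) = 361 / (2 × 1.74 × 0.943) = 110 nm.

110 nm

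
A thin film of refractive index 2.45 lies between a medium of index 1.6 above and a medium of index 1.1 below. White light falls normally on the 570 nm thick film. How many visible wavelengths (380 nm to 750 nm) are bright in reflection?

Ray reflecting at the top interface goes from n = 1.6 toward n = 2.45: a half-wave phase shift.
Bottom surface (2.45 → 1.1): reflection off a lower-index medium gives no phase shift.
Exactly one π shift → a net half-wave offset.
With one net inversion, constructive interference in reflection requires 2 n t = (m + ½) λ.
λ = 2 n t / (m + ½) = 2793 / (m + ½) nm.
m=3: 798 nm (IR); m=4: 621 nm (visible); m=5: 508 nm (visible); m=6: 430 nm (visible); m=7: 372 nm (UV).

3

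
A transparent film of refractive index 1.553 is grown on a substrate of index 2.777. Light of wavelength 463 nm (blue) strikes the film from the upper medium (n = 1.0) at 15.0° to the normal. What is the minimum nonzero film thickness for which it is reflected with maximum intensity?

151 nm

At the upper boundary (n = 1.0 to n = 1.553) the reflected ray undergoes a half-wave phase shift.
Ray reflecting at the bottom interface goes from n = 1.553 toward n = 2.777: a half-wave phase shift.
Net: no relative phase inversion (both shifts match).
So the condition for constructive reflection is 2 n t cos θ_r = m λ.
Snell's law: 1.0 sin 15.0° = 1.553 sin θ_r → sin θ_r = 0.167, cos θ_r = 0.986.
Minimum nonzero at m = 1: t = λ / (2 n cos θ_r) = 463 / (2 × 1.553 × 0.986) = 151 nm.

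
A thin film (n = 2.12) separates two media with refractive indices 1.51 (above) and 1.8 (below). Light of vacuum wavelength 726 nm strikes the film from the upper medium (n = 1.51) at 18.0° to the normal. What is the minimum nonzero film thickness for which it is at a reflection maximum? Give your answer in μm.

0.0878 μm

Top surface (1.51 → 2.12): reflection off a higher-index medium gives a half-wave phase shift.
Ray reflecting at the bottom interface goes from n = 2.12 toward n = 1.8: no phase shift.
Exactly one π shift → a net half-wave offset.
With one net inversion, constructive interference in reflection requires 2 n t cos θ_r = (m + ½) λ.
Snell's law: 1.51 sin 18.0° = 2.12 sin θ_r → sin θ_r = 0.220, cos θ_r = 0.975.
Minimum at m = 0: t = λ / (4 n cos θ_r) = 726 / (4 × 2.12 × 0.975) = 87.8 nm.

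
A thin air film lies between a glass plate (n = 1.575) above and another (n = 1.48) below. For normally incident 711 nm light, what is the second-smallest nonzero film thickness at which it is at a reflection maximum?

At the upper boundary (n = 1.575 to n = 1.0) the reflected ray undergoes no phase shift.
At the lower boundary (n = 1.0 to n = 1.48) the reflected ray undergoes a half-wave phase shift.
Exactly one π shift → a net half-wave offset.
So the condition for constructive reflection is 2 n t = (m + ½) λ.
The second-smallest nonzero thickness corresponds to m = 1: t = (m + ½) λ / (2 n) = 1.50 × 711 / (2 × 1.0) = 533 nm.

533 nm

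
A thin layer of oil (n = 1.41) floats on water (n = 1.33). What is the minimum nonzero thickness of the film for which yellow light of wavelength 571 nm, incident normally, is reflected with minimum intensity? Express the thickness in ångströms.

2025 Å

Top surface (1.0 → 1.41): reflection off a higher-index medium gives a half-wave phase shift.
Bottom surface (1.41 → 1.33): reflection off a lower-index medium gives no phase shift.
The two reflections differ by half a wavelength.
With one net inversion, destructive interference in reflection requires 2 n t = m λ.
Minimum nonzero at m = 1: t = λ / (2 n) = 571 / (2 × 1.41) = 202 nm.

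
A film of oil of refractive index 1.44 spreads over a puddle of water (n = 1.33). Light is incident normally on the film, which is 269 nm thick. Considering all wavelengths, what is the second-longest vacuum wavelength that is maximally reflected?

516 nm

Ray reflecting at the top interface goes from n = 1.0 toward n = 1.44: a half-wave phase shift.
Bottom surface (1.44 → 1.33): reflection off a lower-index medium gives no phase shift.
The two reflections differ by half a wavelength.
So the condition for constructive reflection is 2 n t = (m + ½) λ.
λ = 2 n t / (m + ½). The second-longest wavelength is m = 1: λ = 2 × 1.44 × 269 / 1.50 = 516 nm.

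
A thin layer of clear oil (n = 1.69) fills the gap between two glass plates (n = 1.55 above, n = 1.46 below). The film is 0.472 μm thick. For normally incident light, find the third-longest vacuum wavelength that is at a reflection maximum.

Ray reflecting at the top interface goes from n = 1.55 toward n = 1.69: a half-wave phase shift.
At the lower boundary (n = 1.69 to n = 1.46) the reflected ray undergoes no phase shift.
Exactly one π shift → a net half-wave offset.
For strong reflection here: 2 n t = (m + ½) λ.
λ = 2 n t / (m + ½). The third-longest wavelength is m = 2: λ = 2 × 1.69 × 472 / 2.50 = 638 nm.

638 nm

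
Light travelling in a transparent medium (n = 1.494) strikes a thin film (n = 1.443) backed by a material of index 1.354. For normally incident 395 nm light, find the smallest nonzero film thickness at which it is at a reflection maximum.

Ray reflecting at the top interface goes from n = 1.494 toward n = 1.443: no phase shift.
Ray reflecting at the bottom interface goes from n = 1.443 toward n = 1.354: no phase shift.
Net: no relative phase inversion (both shifts match).
So the condition for constructive reflection is 2 n t = m λ.
Minimum nonzero at m = 1: t = λ / (2 n) = 395 / (2 × 1.443) = 137 nm.

137 nm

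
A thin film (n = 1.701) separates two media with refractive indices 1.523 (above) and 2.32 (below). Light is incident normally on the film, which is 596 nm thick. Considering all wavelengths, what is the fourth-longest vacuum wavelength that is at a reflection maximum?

507 nm

At the upper boundary (n = 1.523 to n = 1.701) the reflected ray undergoes a half-wave phase shift.
At the lower boundary (n = 1.701 to n = 2.32) the reflected ray undergoes a half-wave phase shift.
Zero or two π shifts → no net half-wave offset.
With no net inversion, constructive interference in reflection requires 2 n t = m λ.
λ = 2 n t / m. The fourth-longest wavelength is m = 4: λ = 2 × 1.701 × 596 / 4.00 = 507 nm.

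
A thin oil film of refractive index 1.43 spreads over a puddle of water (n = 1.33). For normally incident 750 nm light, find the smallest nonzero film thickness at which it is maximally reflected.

131 nm

Ray reflecting at the top interface goes from n = 1.0 toward n = 1.43: a half-wave phase shift.
At the lower boundary (n = 1.43 to n = 1.33) the reflected ray undergoes no phase shift.
Net: one phase inversion between the two reflected rays.
With one net inversion, constructive interference in reflection requires 2 n t = (m + ½) λ.
Minimum at m = 0: t = λ / (4 n) = 750 / (4 × 1.43) = 131 nm.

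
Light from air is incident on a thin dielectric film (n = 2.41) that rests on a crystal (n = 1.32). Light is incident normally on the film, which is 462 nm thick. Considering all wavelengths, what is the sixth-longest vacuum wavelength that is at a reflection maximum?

405 nm

Ray reflecting at the top interface goes from n = 1.0 toward n = 2.41: a half-wave phase shift.
Bottom surface (2.41 → 1.32): reflection off a lower-index medium gives no phase shift.
Exactly one π shift → a net half-wave offset.
With one net inversion, constructive interference in reflection requires 2 n t = (m + ½) λ.
λ = 2 n t / (m + ½). The sixth-longest wavelength is m = 5: λ = 2 × 2.41 × 462 / 5.50 = 405 nm.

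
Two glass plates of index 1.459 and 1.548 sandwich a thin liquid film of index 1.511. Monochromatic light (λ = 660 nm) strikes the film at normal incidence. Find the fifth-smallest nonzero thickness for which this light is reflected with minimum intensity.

983 nm

Top surface (1.459 → 1.511): reflection off a higher-index medium gives a half-wave phase shift.
Bottom surface (1.511 → 1.548): reflection off a higher-index medium gives a half-wave phase shift.
Net: no relative phase inversion (both shifts match).
For minimum reflection here: 2 n t = (m + ½) λ.
The fifth-smallest nonzero thickness corresponds to m = 4: t = (m + ½) λ / (2 n) = 4.50 × 660 / (2 × 1.511) = 983 nm.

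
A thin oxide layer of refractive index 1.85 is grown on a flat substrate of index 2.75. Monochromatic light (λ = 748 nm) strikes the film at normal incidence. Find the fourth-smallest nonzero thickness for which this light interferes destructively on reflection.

708 nm

At the upper boundary (n = 1.0 to n = 1.85) the reflected ray undergoes a half-wave phase shift.
Ray reflecting at the bottom interface goes from n = 1.85 toward n = 2.75: a half-wave phase shift.
Net: no relative phase inversion (both shifts match).
With no net inversion, destructive interference in reflection requires 2 n t = (m + ½) λ.
The fourth-smallest nonzero thickness corresponds to m = 3: t = (m + ½) λ / (2 n) = 3.50 × 748 / (2 × 1.85) = 708 nm.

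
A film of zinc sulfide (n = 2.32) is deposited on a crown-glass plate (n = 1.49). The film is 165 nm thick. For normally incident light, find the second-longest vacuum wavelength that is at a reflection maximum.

Ray reflecting at the top interface goes from n = 1.0 toward n = 2.32: a half-wave phase shift.
Ray reflecting at the bottom interface goes from n = 2.32 toward n = 1.49: no phase shift.
Exactly one π shift → a net half-wave offset.
For bright reflection here: 2 n t = (m + ½) λ.
λ = 2 n t / (m + ½). The second-longest wavelength is m = 1: λ = 2 × 2.32 × 165 / 1.50 = 510 nm.

510 nm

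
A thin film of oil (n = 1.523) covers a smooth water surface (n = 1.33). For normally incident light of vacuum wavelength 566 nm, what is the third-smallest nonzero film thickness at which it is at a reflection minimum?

Top surface (1.0 → 1.523): reflection off a higher-index medium gives a half-wave phase shift.
At the lower boundary (n = 1.523 to n = 1.33) the reflected ray undergoes no phase shift.
The two reflections differ by half a wavelength.
With one net inversion, destructive interference in reflection requires 2 n t = m λ.
The third-smallest nonzero thickness corresponds to m = 3: t = m λ / (2 n) = 3.00 × 566 / (2 × 1.523) = 557 nm.

557 nm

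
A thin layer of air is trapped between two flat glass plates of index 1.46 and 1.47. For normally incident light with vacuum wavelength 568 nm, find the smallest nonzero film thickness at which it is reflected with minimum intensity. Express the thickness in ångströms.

2840 Å

Top surface (1.46 → 1.0): reflection off a lower-index medium gives no phase shift.
Bottom surface (1.0 → 1.47): reflection off a higher-index medium gives a half-wave phase shift.
Exactly one π shift → a net half-wave offset.
With one net inversion, destructive interference in reflection requires 2 n t = m λ.
Minimum nonzero at m = 1: t = λ / (2 n) = 568 / (2 × 1.0) = 284 nm.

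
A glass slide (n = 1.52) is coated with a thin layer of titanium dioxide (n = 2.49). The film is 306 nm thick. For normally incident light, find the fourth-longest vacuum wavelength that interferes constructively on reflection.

Ray reflecting at the top interface goes from n = 1.0 toward n = 2.49: a half-wave phase shift.
Ray reflecting at the bottom interface goes from n = 2.49 toward n = 1.52: no phase shift.
The two reflections differ by half a wavelength.
With one net inversion, constructive interference in reflection requires 2 n t = (m + ½) λ.
λ = 2 n t / (m + ½). The fourth-longest wavelength is m = 3: λ = 2 × 2.49 × 306 / 3.50 = 435 nm.

435 nm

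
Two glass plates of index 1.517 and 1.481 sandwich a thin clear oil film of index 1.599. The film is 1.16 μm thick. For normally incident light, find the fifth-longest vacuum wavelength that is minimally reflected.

At the upper boundary (n = 1.517 to n = 1.599) the reflected ray undergoes a half-wave phase shift.
Ray reflecting at the bottom interface goes from n = 1.599 toward n = 1.481: no phase shift.
Net: one phase inversion between the two reflected rays.
With one net inversion, destructive interference in reflection requires 2 n t = m λ.
λ = 2 n t / m. The fifth-longest wavelength is m = 5: λ = 2 × 1.599 × 1160 / 5.00 = 742 nm.

742 nm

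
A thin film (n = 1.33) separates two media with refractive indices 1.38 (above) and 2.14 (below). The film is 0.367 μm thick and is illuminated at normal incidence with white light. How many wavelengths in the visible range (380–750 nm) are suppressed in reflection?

1

Ray reflecting at the top interface goes from n = 1.38 toward n = 1.33: no phase shift.
Bottom surface (1.33 → 2.14): reflection off a higher-index medium gives a half-wave phase shift.
The two reflections differ by half a wavelength.
For minimum reflection here: 2 n t = m λ.
λ = 2 n t / m = 976 / m nm.
m=1: 976 nm (IR); m=2: 488 nm (visible); m=3: 325 nm (UV).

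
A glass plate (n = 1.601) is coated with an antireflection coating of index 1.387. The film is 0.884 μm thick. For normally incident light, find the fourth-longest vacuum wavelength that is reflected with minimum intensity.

701 nm

Top surface (1.0 → 1.387): reflection off a higher-index medium gives a half-wave phase shift.
Ray reflecting at the bottom interface goes from n = 1.387 toward n = 1.601: a half-wave phase shift.
The two reflections carry the same phase change, so no net offset.
For minimum reflection here: 2 n t = (m + ½) λ.
λ = 2 n t / (m + ½). The fourth-longest wavelength is m = 3: λ = 2 × 1.387 × 884 / 3.50 = 701 nm.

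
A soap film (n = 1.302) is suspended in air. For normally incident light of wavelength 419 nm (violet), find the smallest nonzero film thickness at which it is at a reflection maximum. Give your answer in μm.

0.0805 μm

At the upper boundary (n = 1.0 to n = 1.302) the reflected ray undergoes a half-wave phase shift.
Ray reflecting at the bottom interface goes from n = 1.302 toward n = 1.0: no phase shift.
Exactly one π shift → a net half-wave offset.
For maximum reflection here: 2 n t = (m + ½) λ.
Minimum at m = 0: t = λ / (4 n) = 419 / (4 × 1.302) = 80.5 nm.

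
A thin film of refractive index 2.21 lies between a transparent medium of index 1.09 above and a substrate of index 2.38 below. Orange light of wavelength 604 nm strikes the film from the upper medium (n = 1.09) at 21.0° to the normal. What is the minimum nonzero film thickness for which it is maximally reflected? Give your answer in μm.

Ray reflecting at the top interface goes from n = 1.09 toward n = 2.21: a half-wave phase shift.
Bottom surface (2.21 → 2.38): reflection off a higher-index medium gives a half-wave phase shift.
The two reflections carry the same phase change, so no net offset.
With no net inversion, constructive interference in reflection requires 2 n t cos θ_r = m λ.
Snell's law: 1.09 sin 21.0° = 2.21 sin θ_r → sin θ_r = 0.177, cos θ_r = 0.984.
Minimum nonzero at m = 1: t = λ / (2 n cos θ_r) = 604 / (2 × 2.21 × 0.984) = 139 nm.

0.139 μm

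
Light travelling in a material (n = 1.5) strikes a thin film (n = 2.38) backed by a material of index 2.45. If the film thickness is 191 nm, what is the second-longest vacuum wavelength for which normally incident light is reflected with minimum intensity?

Ray reflecting at the top interface goes from n = 1.5 toward n = 2.38: a half-wave phase shift.
Bottom surface (2.38 → 2.45): reflection off a higher-index medium gives a half-wave phase shift.
The two reflections carry the same phase change, so no net offset.
So the condition for destructive reflection is 2 n t = (m + ½) λ.
λ = 2 n t / (m + ½). The second-longest wavelength is m = 1: λ = 2 × 2.38 × 191 / 1.50 = 606 nm.

606 nm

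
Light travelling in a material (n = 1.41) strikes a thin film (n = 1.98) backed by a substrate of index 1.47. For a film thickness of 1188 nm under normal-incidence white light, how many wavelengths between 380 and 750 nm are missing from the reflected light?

6

Top surface (1.41 → 1.98): reflection off a higher-index medium gives a half-wave phase shift.
At the lower boundary (n = 1.98 to n = 1.47) the reflected ray undergoes no phase shift.
Net: one phase inversion between the two reflected rays.
With one net inversion, destructive interference in reflection requires 2 n t = m λ.
λ = 2 n t / m = 4704 / m nm.
m=6: 784 nm (IR); m=7: 672 nm (visible); m=8: 588 nm (visible); m=9: 523 nm (visible); m=10: 470 nm (visible); m=11: 428 nm (visible); m=12: 392 nm (visible); m=13: 362 nm (UV).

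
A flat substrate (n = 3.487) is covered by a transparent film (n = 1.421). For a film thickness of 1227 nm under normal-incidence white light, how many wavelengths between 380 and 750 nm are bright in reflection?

Top surface (1.0 → 1.421): reflection off a higher-index medium gives a half-wave phase shift.
Ray reflecting at the bottom interface goes from n = 1.421 toward n = 3.487: a half-wave phase shift.
Net: no relative phase inversion (both shifts match).
With no net inversion, constructive interference in reflection requires 2 n t = m λ.
λ = 2 n t / m = 3487 / m nm.
m=4: 872 nm (IR); m=5: 697 nm (visible); m=6: 581 nm (visible); m=7: 498 nm (visible); m=8: 436 nm (visible); m=9: 387 nm (visible); m=10: 349 nm (UV).

5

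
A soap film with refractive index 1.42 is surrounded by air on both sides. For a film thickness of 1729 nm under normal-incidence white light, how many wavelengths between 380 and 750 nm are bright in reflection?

6

At the upper boundary (n = 1.0 to n = 1.42) the reflected ray undergoes a half-wave phase shift.
Ray reflecting at the bottom interface goes from n = 1.42 toward n = 1.0: no phase shift.
Net: one phase inversion between the two reflected rays.
For bright reflection here: 2 n t = (m + ½) λ.
λ = 2 n t / (m + ½) = 4910 / (m + ½) nm.
m=6: 755 nm (IR); m=7: 655 nm (visible); m=8: 578 nm (visible); m=9: 517 nm (visible); m=10: 468 nm (visible); m=11: 427 nm (visible); m=12: 393 nm (visible); m=13: 364 nm (UV).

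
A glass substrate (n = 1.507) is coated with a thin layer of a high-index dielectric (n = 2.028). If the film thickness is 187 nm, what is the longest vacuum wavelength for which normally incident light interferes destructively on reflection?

At the upper boundary (n = 1.0 to n = 2.028) the reflected ray undergoes a half-wave phase shift.
Ray reflecting at the bottom interface goes from n = 2.028 toward n = 1.507: no phase shift.
The two reflections differ by half a wavelength.
For dark reflection here: 2 n t = m λ.
λ = 2 n t / m. The longest wavelength is m = 1: λ = 2 × 2.028 × 187 / 1.00 = 758 nm.

758 nm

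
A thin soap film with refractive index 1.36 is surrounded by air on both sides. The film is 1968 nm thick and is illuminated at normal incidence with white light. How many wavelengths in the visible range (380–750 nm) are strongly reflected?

7

Ray reflecting at the top interface goes from n = 1.0 toward n = 1.36: a half-wave phase shift.
Ray reflecting at the bottom interface goes from n = 1.36 toward n = 1.0: no phase shift.
Exactly one π shift → a net half-wave offset.
With one net inversion, constructive interference in reflection requires 2 n t = (m + ½) λ.
λ = 2 n t / (m + ½) = 5353 / (m + ½) nm.
m=6: 824 nm (IR); m=7: 714 nm (visible); m=8: 630 nm (visible); m=9: 563 nm (visible); m=10: 510 nm (visible); m=11: 465 nm (visible); m=12: 428 nm (visible); m=13: 397 nm (visible); m=14: 369 nm (UV).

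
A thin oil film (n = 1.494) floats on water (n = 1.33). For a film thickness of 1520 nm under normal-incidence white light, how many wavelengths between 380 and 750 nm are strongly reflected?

At the upper boundary (n = 1.0 to n = 1.494) the reflected ray undergoes a half-wave phase shift.
Bottom surface (1.494 → 1.33): reflection off a lower-index medium gives no phase shift.
The two reflections differ by half a wavelength.
So the condition for constructive reflection is 2 n t = (m + ½) λ.
λ = 2 n t / (m + ½) = 4542 / (m + ½) nm.
m=5: 826 nm (IR); m=6: 699 nm (visible); m=7: 606 nm (visible); m=8: 534 nm (visible); m=9: 478 nm (visible); m=10: 433 nm (visible); m=11: 395 nm (visible); m=12: 363 nm (UV).

6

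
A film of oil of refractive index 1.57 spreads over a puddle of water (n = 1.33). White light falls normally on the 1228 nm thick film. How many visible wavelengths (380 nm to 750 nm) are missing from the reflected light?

5

Top surface (1.0 → 1.57): reflection off a higher-index medium gives a half-wave phase shift.
At the lower boundary (n = 1.57 to n = 1.33) the reflected ray undergoes no phase shift.
The two reflections differ by half a wavelength.
For minimum reflection here: 2 n t = m λ.
λ = 2 n t / m = 3856 / m nm.
m=5: 771 nm (IR); m=6: 643 nm (visible); m=7: 551 nm (visible); m=8: 482 nm (visible); m=9: 428 nm (visible); m=10: 386 nm (visible); m=11: 351 nm (UV).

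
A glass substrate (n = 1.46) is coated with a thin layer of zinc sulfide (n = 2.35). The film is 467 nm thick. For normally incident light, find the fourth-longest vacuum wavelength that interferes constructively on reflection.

Ray reflecting at the top interface goes from n = 1.0 toward n = 2.35: a half-wave phase shift.
Ray reflecting at the bottom interface goes from n = 2.35 toward n = 1.46: no phase shift.
Net: one phase inversion between the two reflected rays.
With one net inversion, constructive interference in reflection requires 2 n t = (m + ½) λ.
λ = 2 n t / (m + ½). The fourth-longest wavelength is m = 3: λ = 2 × 2.35 × 467 / 3.50 = 627 nm.

627 nm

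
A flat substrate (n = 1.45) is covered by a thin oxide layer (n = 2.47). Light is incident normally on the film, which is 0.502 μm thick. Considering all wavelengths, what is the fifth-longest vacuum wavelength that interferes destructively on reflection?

496 nm

At the upper boundary (n = 1.0 to n = 2.47) the reflected ray undergoes a half-wave phase shift.
Ray reflecting at the bottom interface goes from n = 2.47 toward n = 1.45: no phase shift.
The two reflections differ by half a wavelength.
For minimum reflection here: 2 n t = m λ.
λ = 2 n t / m. The fifth-longest wavelength is m = 5: λ = 2 × 2.47 × 502 / 5.00 = 496 nm.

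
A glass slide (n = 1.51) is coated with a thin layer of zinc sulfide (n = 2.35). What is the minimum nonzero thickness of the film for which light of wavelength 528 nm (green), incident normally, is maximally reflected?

At the upper boundary (n = 1.0 to n = 2.35) the reflected ray undergoes a half-wave phase shift.
At the lower boundary (n = 2.35 to n = 1.51) the reflected ray undergoes no phase shift.
Exactly one π shift → a net half-wave offset.
With one net inversion, constructive interference in reflection requires 2 n t = (m + ½) λ.
Minimum at m = 0: t = λ / (4 n) = 528 / (4 × 2.35) = 56.2 nm.

56.2 nm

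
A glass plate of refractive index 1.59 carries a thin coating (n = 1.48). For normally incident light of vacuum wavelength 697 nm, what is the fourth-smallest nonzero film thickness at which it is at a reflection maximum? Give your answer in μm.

0.942 μm

At the upper boundary (n = 1.0 to n = 1.48) the reflected ray undergoes a half-wave phase shift.
Ray reflecting at the bottom interface goes from n = 1.48 toward n = 1.59: a half-wave phase shift.
Zero or two π shifts → no net half-wave offset.
For maximum reflection here: 2 n t = m λ.
The fourth-smallest nonzero thickness corresponds to m = 4: t = m λ / (2 n) = 4.00 × 697 / (2 × 1.48) = 942 nm.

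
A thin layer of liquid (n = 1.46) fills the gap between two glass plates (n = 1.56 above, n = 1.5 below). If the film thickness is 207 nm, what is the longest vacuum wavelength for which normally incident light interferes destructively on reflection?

Top surface (1.56 → 1.46): reflection off a lower-index medium gives no phase shift.
Bottom surface (1.46 → 1.5): reflection off a higher-index medium gives a half-wave phase shift.
Net: one phase inversion between the two reflected rays.
So the condition for destructive reflection is 2 n t = m λ.
λ = 2 n t / m. The longest wavelength is m = 1: λ = 2 × 1.46 × 207 / 1.00 = 604 nm.

604 nm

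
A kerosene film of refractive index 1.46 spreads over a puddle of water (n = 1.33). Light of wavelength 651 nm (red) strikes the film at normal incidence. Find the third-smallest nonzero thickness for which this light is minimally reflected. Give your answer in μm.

0.669 μm

Ray reflecting at the top interface goes from n = 1.0 toward n = 1.46: a half-wave phase shift.
At the lower boundary (n = 1.46 to n = 1.33) the reflected ray undergoes no phase shift.
The two reflections differ by half a wavelength.
With one net inversion, destructive interference in reflection requires 2 n t = m λ.
The third-smallest nonzero thickness corresponds to m = 3: t = m λ / (2 n) = 3.00 × 651 / (2 × 1.46) = 669 nm.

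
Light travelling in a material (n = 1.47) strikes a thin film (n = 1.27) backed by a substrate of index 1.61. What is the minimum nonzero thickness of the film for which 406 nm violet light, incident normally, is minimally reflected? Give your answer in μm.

0.160 μm

At the upper boundary (n = 1.47 to n = 1.27) the reflected ray undergoes no phase shift.
Ray reflecting at the bottom interface goes from n = 1.27 toward n = 1.61: a half-wave phase shift.
The two reflections differ by half a wavelength.
For dark reflection here: 2 n t = m λ.
Minimum nonzero at m = 1: t = λ / (2 n) = 406 / (2 × 1.27) = 160 nm.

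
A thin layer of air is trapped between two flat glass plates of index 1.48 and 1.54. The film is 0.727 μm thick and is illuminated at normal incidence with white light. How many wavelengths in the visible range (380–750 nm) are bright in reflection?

2

Top surface (1.48 → 1.0): reflection off a lower-index medium gives no phase shift.
At the lower boundary (n = 1.0 to n = 1.54) the reflected ray undergoes a half-wave phase shift.
The two reflections differ by half a wavelength.
For bright reflection here: 2 n t = (m + ½) λ.
λ = 2 n t / (m + ½) = 1454 / (m + ½) nm.
m=1: 969 nm (IR); m=2: 582 nm (visible); m=3: 415 nm (visible); m=4: 323 nm (UV).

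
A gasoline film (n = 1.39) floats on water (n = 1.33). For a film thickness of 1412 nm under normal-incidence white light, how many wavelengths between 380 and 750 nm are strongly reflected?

At the upper boundary (n = 1.0 to n = 1.39) the reflected ray undergoes a half-wave phase shift.
At the lower boundary (n = 1.39 to n = 1.33) the reflected ray undergoes no phase shift.
The two reflections differ by half a wavelength.
For strong reflection here: 2 n t = (m + ½) λ.
λ = 2 n t / (m + ½) = 3925 / (m + ½) nm.
m=4: 872 nm (IR); m=5: 714 nm (visible); m=6: 604 nm (visible); m=7: 523 nm (visible); m=8: 462 nm (visible); m=9: 413 nm (visible); m=10: 374 nm (UV).

5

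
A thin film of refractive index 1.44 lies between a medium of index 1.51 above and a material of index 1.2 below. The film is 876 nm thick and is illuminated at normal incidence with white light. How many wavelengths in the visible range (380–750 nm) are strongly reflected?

3

At the upper boundary (n = 1.51 to n = 1.44) the reflected ray undergoes no phase shift.
Ray reflecting at the bottom interface goes from n = 1.44 toward n = 1.2: no phase shift.
Zero or two π shifts → no net half-wave offset.
With no net inversion, constructive interference in reflection requires 2 n t = m λ.
λ = 2 n t / m = 2523 / m nm.
m=3: 841 nm (IR); m=4: 631 nm (visible); m=5: 505 nm (visible); m=6: 420 nm (visible); m=7: 360 nm (UV).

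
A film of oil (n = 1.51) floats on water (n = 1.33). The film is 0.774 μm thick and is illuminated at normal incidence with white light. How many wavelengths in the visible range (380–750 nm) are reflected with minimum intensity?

3

Top surface (1.0 → 1.51): reflection off a higher-index medium gives a half-wave phase shift.
At the lower boundary (n = 1.51 to n = 1.33) the reflected ray undergoes no phase shift.
Exactly one π shift → a net half-wave offset.
With one net inversion, destructive interference in reflection requires 2 n t = m λ.
λ = 2 n t / m = 2337 / m nm.
m=3: 779 nm (IR); m=4: 584 nm (visible); m=5: 467 nm (visible); m=6: 390 nm (visible); m=7: 334 nm (UV).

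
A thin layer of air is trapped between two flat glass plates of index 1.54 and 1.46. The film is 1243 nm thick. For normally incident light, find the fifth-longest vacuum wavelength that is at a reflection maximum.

552 nm

Ray reflecting at the top interface goes from n = 1.54 toward n = 1.0: no phase shift.
Bottom surface (1.0 → 1.46): reflection off a higher-index medium gives a half-wave phase shift.
The two reflections differ by half a wavelength.
So the condition for constructive reflection is 2 n t = (m + ½) λ.
λ = 2 n t / (m + ½). The fifth-longest wavelength is m = 4: λ = 2 × 1.0 × 1243 / 4.50 = 552 nm.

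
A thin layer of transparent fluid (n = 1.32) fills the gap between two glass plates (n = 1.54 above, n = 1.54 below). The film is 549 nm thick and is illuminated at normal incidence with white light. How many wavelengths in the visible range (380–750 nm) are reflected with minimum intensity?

2

Top surface (1.54 → 1.32): reflection off a lower-index medium gives no phase shift.
Ray reflecting at the bottom interface goes from n = 1.32 toward n = 1.54: a half-wave phase shift.
The two reflections differ by half a wavelength.
So the condition for destructive reflection is 2 n t = m λ.
λ = 2 n t / m = 1449 / m nm.
m=1: 1449 nm (IR); m=2: 725 nm (visible); m=3: 483 nm (visible); m=4: 362 nm (UV).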